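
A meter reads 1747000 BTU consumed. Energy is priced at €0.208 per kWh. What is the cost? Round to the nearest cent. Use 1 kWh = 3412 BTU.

€106.50

1747000 BTU × (0.00029308 kWh/BTU) = 512 kWh
Cost = 512 kWh × €0.208/kWh = €106.50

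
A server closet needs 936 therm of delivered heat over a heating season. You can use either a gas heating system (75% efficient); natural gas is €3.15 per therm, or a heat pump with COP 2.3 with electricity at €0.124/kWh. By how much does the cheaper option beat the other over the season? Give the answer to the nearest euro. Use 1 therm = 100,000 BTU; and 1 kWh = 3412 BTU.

Heat load = 936 therm × 100,000 = 93,600,000 BTU
Gas: input = 93,600,000 / 0.75 = 124,800,000 BTU = 1,248 therm → 1,248 × €3.15 = €3,931.20
Heat pump: 93,600,000 BTU / 3412 = 27,430 kWh heat; / 2.3 = 11,930 kWh in → × €0.124 = €1,478.97
Difference = |€3,931.20 − €1,478.97| = €2,452.23 ≈ €2452

€2452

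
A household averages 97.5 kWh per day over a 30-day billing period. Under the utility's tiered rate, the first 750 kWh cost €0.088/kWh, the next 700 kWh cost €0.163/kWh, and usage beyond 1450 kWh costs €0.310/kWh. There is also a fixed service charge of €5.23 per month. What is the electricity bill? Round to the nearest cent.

€642.58

Usage = 97.5 kWh/day × 30 days = 2925 kWh
First 750 kWh × €0.088 = €66.00
Next 700 kWh × €0.163 = €114.10
Remaining 1475 kWh × €0.310 = €457.25
Energy charge = €637.35; + service €5.23 = €642.58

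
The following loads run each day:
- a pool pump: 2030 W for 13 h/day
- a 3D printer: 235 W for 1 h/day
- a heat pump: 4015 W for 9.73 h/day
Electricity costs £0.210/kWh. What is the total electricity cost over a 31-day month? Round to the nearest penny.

pool pump: 2030 W × 13 h × 31 d = 818,090 Wh = 818.1 kWh
3D printer: 235 W × 1 h × 31 d = 7,285 Wh = 7.285 kWh
heat pump: 4015 W × 9.73 h × 31 d = 1,211,044 Wh = 1,211 kWh
Total energy = 818.1 + 7.285 + 1,211 = 2,036 kWh
Cost = 2,036 kWh × £0.210 = £427.65

£427.65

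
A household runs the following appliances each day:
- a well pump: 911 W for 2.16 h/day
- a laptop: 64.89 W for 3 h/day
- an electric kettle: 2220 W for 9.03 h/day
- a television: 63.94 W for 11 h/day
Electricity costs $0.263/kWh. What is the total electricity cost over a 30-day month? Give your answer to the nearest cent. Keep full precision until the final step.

well pump: 911 W × 2.16 h × 30 d = 59,033 Wh = 59.03 kWh
laptop: 64.89 W × 3 h × 30 d = 5,840 Wh = 5.84 kWh
electric kettle: 2220 W × 9.03 h × 30 d = 601,398 Wh = 601.4 kWh
television: 63.94 W × 11 h × 30 d = 21,100 Wh = 21.1 kWh
Total energy = 59.03 + 5.84 + 601.4 + 21.1 = 687.4 kWh
Cost = 687.4 kWh × $0.263 = $180.78

$180.78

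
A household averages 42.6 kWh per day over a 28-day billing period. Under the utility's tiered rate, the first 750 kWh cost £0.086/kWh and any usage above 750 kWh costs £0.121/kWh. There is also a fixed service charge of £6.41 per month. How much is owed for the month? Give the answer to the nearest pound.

£124

Usage = 42.6 kWh/day × 28 days = 1192.8 kWh
First 750 kWh × £0.086 = £64.50
Remaining 442.8 kWh × £0.121 = £53.58
Energy charge = £118.08; + service £6.41 = £124.49 ≈ £124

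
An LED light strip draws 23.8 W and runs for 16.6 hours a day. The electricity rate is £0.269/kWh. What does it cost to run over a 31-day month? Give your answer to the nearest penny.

Energy = 23.8 W × 16.6 h/day × 31 days = 12,247 Wh = 12.25 kWh
Cost = 12.25 kWh × £0.269/kWh = £3.29

£3.29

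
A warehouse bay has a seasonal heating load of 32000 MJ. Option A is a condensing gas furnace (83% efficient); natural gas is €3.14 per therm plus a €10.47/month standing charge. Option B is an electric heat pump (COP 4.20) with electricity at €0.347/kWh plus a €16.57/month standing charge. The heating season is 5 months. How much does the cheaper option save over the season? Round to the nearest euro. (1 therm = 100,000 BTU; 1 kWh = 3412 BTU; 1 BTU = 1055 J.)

Heat load = 32000 MJ = 32,000,000,000 J / 1055 = 30,331,754 BTU
Gas: input = 30,331,754 / 0.83 = 36,544,281 BTU = 365.4 therm → 365.4 × €3.14 = €1,147.49; + 5 × €10.47 standing = €1,199.84
Heat pump: 30,331,754 BTU / 3412 = 8,890 kWh heat; / 4.20 = 2,117 kWh in → × €0.347 = €734.46; + 5 × €16.57 standing = €817.31
Difference = |€1,199.84 − €817.31| = €382.53 ≈ €383

€383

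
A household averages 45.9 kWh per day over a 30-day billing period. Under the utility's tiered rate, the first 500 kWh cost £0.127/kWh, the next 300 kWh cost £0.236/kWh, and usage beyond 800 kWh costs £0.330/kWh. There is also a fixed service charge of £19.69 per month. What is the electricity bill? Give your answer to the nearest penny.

Usage = 45.9 kWh/day × 30 days = 1377 kWh
First 500 kWh × £0.127 = £63.50
Next 300 kWh × £0.236 = £70.80
Remaining 577 kWh × £0.330 = £190.41
Energy charge = £324.71; + service £19.69 = £344.40

£344.40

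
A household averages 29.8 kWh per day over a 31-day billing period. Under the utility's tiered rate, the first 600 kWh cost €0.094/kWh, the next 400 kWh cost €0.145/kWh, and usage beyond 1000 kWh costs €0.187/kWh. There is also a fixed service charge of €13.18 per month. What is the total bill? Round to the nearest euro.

€117

Usage = 29.8 kWh/day × 31 days = 923.8 kWh
First 600 kWh × €0.094 = €56.40
Next 323.8 kWh × €0.145 = €46.95
Remaining tier: 0 kWh (not reached)
Energy charge = €103.35; + service €13.18 = €116.53 ≈ €117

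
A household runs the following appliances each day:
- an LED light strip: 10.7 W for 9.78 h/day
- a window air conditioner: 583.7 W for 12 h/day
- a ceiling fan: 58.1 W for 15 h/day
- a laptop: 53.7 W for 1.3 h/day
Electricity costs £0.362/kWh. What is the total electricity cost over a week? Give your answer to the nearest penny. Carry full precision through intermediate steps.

£20.40

LED light strip: 10.7 W × 9.78 h × 7 d = 733 Wh = 0.7325 kWh
window air conditioner: 583.7 W × 12 h × 7 d = 49,031 Wh = 49.03 kWh
ceiling fan: 58.1 W × 15 h × 7 d = 6,100 Wh = 6.101 kWh
laptop: 53.7 W × 1.3 h × 7 d = 489 Wh = 0.4887 kWh
Total energy = 0.7325 + 49.03 + 6.101 + 0.4887 = 56.35 kWh
Cost = 56.35 kWh × £0.362 = £20.40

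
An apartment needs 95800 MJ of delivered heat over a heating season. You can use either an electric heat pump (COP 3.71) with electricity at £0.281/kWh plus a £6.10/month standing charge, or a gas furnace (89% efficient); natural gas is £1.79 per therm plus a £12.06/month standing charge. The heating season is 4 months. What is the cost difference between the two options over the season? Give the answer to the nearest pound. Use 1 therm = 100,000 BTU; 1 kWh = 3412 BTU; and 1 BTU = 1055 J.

Heat load = 95800 MJ = 95,800,000,000 J / 1055 = 90,805,687 BTU
Gas: input = 90,805,687 / 0.89 = 102,028,862 BTU = 1,020 therm → 1,020 × £1.79 = £1,826.32; + 4 × £12.06 standing = £1,874.56
Heat pump: 90,805,687 BTU / 3412 = 26,610 kWh heat; / 3.71 = 7,173 kWh in → × £0.281 = £2,015.75; + 4 × £6.10 standing = £2,040.15
Difference = |£1,874.56 − £2,040.15| = £165.59 ≈ £166

£166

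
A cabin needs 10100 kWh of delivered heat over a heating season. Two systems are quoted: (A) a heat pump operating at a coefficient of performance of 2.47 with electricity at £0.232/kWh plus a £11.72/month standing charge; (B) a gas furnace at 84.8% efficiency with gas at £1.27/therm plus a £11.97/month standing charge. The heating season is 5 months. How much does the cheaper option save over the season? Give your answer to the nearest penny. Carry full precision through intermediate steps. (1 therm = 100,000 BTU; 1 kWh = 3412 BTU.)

£431.31

Heat load = 10100 kWh × 3412 = 34,461,200 BTU
Gas: input = 34,461,200 / 0.848 = 40,638,208 BTU = 406.4 therm → 406.4 × £1.27 = £516.11; + 5 × £11.97 standing = £575.96
Heat pump: 34,461,200 BTU / 3412 = 10,100 kWh heat; / 2.47 = 4,089 kWh in → × £0.232 = £948.66; + 5 × £11.72 standing = £1,007.26
Difference = |£575.96 − £1,007.26| = £431.31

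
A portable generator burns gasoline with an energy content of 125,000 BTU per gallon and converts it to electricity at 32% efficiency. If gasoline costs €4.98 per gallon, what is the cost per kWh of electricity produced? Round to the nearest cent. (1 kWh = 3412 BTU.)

Electrical output per gallon = 125,000 BTU × 0.32 / 3412 BTU/kWh = 11.72 kWh
Cost per kWh = €4.98 / 11.72 kWh = €0.425

€0.42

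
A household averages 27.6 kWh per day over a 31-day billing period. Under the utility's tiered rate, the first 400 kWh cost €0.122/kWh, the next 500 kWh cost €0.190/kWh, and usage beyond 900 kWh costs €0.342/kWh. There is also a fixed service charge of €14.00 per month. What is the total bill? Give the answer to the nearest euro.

€149

Usage = 27.6 kWh/day × 31 days = 855.6 kWh
First 400 kWh × €0.122 = €48.80
Next 455.6 kWh × €0.190 = €86.56
Remaining tier: 0 kWh (not reached)
Energy charge = €135.36; + service €14.00 = €149.36 ≈ €149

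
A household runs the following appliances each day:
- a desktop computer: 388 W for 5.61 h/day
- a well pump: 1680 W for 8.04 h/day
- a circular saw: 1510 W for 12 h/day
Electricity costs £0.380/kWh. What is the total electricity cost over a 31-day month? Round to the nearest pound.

desktop computer: 388 W × 5.61 h × 31 d = 67,477 Wh = 67.48 kWh
well pump: 1680 W × 8.04 h × 31 d = 418,723 Wh = 418.7 kWh
circular saw: 1510 W × 12 h × 31 d = 561,720 Wh = 561.7 kWh
Total energy = 67.48 + 418.7 + 561.7 = 1,048 kWh
Cost = 1,048 kWh × £0.380 = £398.21 ≈ £398

£398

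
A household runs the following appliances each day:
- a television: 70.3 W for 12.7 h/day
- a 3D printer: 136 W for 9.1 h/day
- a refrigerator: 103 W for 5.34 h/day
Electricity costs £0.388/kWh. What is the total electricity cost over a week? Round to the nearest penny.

television: 70.3 W × 12.7 h × 7 d = 6,250 Wh = 6.25 kWh
3D printer: 136 W × 9.1 h × 7 d = 8,663 Wh = 8.663 kWh
refrigerator: 103 W × 5.34 h × 7 d = 3,850 Wh = 3.85 kWh
Total energy = 6.25 + 8.663 + 3.85 = 18.76 kWh
Cost = 18.76 kWh × £0.388 = £7.28

£7.28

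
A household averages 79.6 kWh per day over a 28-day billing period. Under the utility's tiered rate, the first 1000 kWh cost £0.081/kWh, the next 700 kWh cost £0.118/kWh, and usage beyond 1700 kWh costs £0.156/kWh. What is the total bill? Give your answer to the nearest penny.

£246.09

Usage = 79.6 kWh/day × 28 days = 2228.8 kWh
First 1000 kWh × £0.081 = £81.00
Next 700 kWh × £0.118 = £82.60
Remaining 528.8 kWh × £0.156 = £82.49
Total = £246.09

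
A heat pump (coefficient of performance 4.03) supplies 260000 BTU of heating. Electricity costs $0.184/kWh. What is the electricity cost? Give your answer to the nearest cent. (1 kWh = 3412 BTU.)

$3.48

Heat delivered = 260,000 BTU / 3412 = 76.2 kWh
Electrical input = 76.2 kWh / 4.03 = 18.91 kWh
Cost = 18.91 × $0.184/kWh = $3.48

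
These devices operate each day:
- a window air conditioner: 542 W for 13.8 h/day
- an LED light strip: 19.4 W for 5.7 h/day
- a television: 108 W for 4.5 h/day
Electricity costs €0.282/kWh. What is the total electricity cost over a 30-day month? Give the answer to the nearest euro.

€68

window air conditioner: 542 W × 13.8 h × 30 d = 224,388 Wh = 224.4 kWh
LED light strip: 19.4 W × 5.7 h × 30 d = 3,317 Wh = 3.317 kWh
television: 108 W × 4.5 h × 30 d = 14,580 Wh = 14.58 kWh
Total energy = 224.4 + 3.317 + 14.58 = 242.3 kWh
Cost = 242.3 kWh × €0.282 = €68.32 ≈ €68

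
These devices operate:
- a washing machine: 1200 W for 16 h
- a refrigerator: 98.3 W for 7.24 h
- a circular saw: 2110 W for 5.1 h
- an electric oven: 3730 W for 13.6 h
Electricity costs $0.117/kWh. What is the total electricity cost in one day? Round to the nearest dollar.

washing machine: 1200 W × 16 h = 19,200 Wh = 19.2 kWh
refrigerator: 98.3 W × 7.24 h = 712 Wh = 0.7117 kWh
circular saw: 2110 W × 5.1 h = 10,761 Wh = 10.76 kWh
electric oven: 3730 W × 13.6 h = 50,728 Wh = 50.73 kWh
Total energy = 19.2 + 0.7117 + 10.76 + 50.73 = 81.4 kWh
Cost = 81.4 kWh × $0.117 = $9.52 ≈ $10

$10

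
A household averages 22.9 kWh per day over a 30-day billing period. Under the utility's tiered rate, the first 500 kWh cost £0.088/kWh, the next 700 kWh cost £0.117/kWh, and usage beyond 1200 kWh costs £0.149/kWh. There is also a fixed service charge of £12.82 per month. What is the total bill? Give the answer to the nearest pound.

Usage = 22.9 kWh/day × 30 days = 687 kWh
First 500 kWh × £0.088 = £44.00
Next 187 kWh × £0.117 = £21.88
Remaining tier: 0 kWh (not reached)
Energy charge = £65.88; + service £12.82 = £78.70 ≈ £79

£79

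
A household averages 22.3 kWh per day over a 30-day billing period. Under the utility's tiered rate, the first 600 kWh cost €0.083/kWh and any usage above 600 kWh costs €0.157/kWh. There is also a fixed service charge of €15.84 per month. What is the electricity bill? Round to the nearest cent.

Usage = 22.3 kWh/day × 30 days = 669 kWh
First 600 kWh × €0.083 = €49.80
Remaining 69 kWh × €0.157 = €10.83
Energy charge = €60.63; + service €15.84 = €76.47

€76.47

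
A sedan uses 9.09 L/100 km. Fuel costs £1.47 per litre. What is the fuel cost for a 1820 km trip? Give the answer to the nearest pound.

Fuel = 9.09 L/100 km × 1820 km / 100 = 165.4 L
Cost = 165.4 L × £1.47/L = £243.19 ≈ £243

£243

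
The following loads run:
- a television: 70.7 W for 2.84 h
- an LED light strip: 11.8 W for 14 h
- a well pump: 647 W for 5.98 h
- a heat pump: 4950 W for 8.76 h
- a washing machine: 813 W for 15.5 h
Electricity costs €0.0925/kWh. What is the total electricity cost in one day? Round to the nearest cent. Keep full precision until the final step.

€5.57

television: 70.7 W × 2.84 h = 201 Wh = 0.2008 kWh
LED light strip: 11.8 W × 14 h = 165 Wh = 0.1652 kWh
well pump: 647 W × 5.98 h = 3,869 Wh = 3.869 kWh
heat pump: 4950 W × 8.76 h = 43,362 Wh = 43.36 kWh
washing machine: 813 W × 15.5 h = 12,602 Wh = 12.6 kWh
Total energy = 0.2008 + 0.1652 + 3.869 + 43.36 + 12.6 = 60.2 kWh
Cost = 60.2 kWh × €0.0925 = €5.57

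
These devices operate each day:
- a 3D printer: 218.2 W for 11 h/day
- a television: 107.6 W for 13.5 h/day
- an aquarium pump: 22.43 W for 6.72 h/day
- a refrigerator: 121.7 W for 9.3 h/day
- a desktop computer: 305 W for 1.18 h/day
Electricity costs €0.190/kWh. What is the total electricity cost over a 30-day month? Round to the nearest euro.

€31

3D printer: 218.2 W × 11 h × 30 d = 72,006 Wh = 72.01 kWh
television: 107.6 W × 13.5 h × 30 d = 43,578 Wh = 43.58 kWh
aquarium pump: 22.43 W × 6.72 h × 30 d = 4,522 Wh = 4.522 kWh
refrigerator: 121.7 W × 9.3 h × 30 d = 33,954 Wh = 33.95 kWh
desktop computer: 305 W × 1.18 h × 30 d = 10,797 Wh = 10.8 kWh
Total energy = 72.01 + 43.58 + 4.522 + 33.95 + 10.8 = 164.9 kWh
Cost = 164.9 kWh × €0.190 = €31.32 ≈ €31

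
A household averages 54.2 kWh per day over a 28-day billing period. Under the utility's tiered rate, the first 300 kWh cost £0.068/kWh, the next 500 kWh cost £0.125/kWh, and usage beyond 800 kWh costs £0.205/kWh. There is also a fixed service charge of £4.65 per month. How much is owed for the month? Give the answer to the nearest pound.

£235

Usage = 54.2 kWh/day × 28 days = 1517.6 kWh
First 300 kWh × £0.068 = £20.40
Next 500 kWh × £0.125 = £62.50
Remaining 717.6 kWh × £0.205 = £147.11
Energy charge = £230.01; + service £4.65 = £234.66 ≈ £235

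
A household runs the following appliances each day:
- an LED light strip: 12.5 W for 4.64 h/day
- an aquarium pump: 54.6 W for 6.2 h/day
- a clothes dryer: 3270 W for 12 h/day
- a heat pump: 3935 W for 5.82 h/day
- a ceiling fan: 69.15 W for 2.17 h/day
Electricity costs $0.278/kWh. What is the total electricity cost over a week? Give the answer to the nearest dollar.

$122

LED light strip: 12.5 W × 4.64 h × 7 d = 406 Wh = 0.406 kWh
aquarium pump: 54.6 W × 6.2 h × 7 d = 2,370 Wh = 2.37 kWh
clothes dryer: 3270 W × 12 h × 7 d = 274,680 Wh = 274.7 kWh
heat pump: 3935 W × 5.82 h × 7 d = 160,312 Wh = 160.3 kWh
ceiling fan: 69.15 W × 2.17 h × 7 d = 1,050 Wh = 1.05 kWh
Total energy = 0.406 + 2.37 + 274.7 + 160.3 + 1.05 = 438.8 kWh
Cost = 438.8 kWh × $0.278 = $121.99 ≈ $122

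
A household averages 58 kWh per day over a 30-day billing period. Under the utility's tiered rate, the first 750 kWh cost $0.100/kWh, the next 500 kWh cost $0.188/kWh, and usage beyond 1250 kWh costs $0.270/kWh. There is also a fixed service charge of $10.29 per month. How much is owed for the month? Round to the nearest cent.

Usage = 58 kWh/day × 30 days = 1740 kWh
First 750 kWh × $0.100 = $75.00
Next 500 kWh × $0.188 = $94.00
Remaining 490 kWh × $0.270 = $132.30
Energy charge = $301.30; + service $10.29 = $311.59

$311.59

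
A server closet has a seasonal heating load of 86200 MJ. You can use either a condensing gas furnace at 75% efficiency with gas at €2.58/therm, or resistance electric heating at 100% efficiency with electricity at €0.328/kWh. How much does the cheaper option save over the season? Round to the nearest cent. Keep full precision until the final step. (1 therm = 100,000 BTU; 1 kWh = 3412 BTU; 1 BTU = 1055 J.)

Heat load = 86200 MJ = 86,200,000,000 J / 1055 = 81,706,161 BTU
Gas: input = 81,706,161 / 0.75 = 108,941,548 BTU = 1,089 therm → 1,089 × €2.58 = €2,810.69
Electric: 81,706,161 BTU / 3412 = 23,950 kWh → × €0.328 = €7,854.52
Difference = |€2,810.69 − €7,854.52| = €5,043.83

€5043.83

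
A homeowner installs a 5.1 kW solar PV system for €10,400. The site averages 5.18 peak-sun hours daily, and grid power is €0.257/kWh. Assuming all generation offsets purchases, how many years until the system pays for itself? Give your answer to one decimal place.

Daily generation = 5.1 kW × 5.18 h = 26.42 kWh
Annual generation = 26.42 × 365 = 9642.6 kWh
Annual savings = 9642.6 × €0.257 = €2,478.14
Payback = €10,400 / €2,478.14 = 4.2 years

4.2 years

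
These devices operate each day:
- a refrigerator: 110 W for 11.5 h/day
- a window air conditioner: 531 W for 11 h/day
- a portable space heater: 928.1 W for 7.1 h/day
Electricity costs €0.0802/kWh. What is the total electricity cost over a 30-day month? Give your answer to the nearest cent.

refrigerator: 110 W × 11.5 h × 30 d = 37,950 Wh = 37.95 kWh
window air conditioner: 531 W × 11 h × 30 d = 175,230 Wh = 175.2 kWh
portable space heater: 928.1 W × 7.1 h × 30 d = 197,685 Wh = 197.7 kWh
Total energy = 37.95 + 175.2 + 197.7 = 410.9 kWh
Cost = 410.9 kWh × €0.0802 = €32.95

€32.95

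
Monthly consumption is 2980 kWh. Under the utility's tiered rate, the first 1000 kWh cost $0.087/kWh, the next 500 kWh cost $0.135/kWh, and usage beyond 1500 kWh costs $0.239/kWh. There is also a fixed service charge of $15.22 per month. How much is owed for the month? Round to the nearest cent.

First 1000 kWh × $0.087 = $87.00
Next 500 kWh × $0.135 = $67.50
Remaining 1480 kWh × $0.239 = $353.72
Energy charge = $508.22; + service $15.22 = $523.44

$523.44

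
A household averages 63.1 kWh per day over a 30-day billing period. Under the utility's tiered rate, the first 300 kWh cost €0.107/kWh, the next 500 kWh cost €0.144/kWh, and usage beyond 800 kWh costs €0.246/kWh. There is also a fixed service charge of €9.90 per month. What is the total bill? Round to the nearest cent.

€382.88

Usage = 63.1 kWh/day × 30 days = 1893 kWh
First 300 kWh × €0.107 = €32.10
Next 500 kWh × €0.144 = €72.00
Remaining 1093 kWh × €0.246 = €268.88
Energy charge = €372.98; + service €9.90 = €382.88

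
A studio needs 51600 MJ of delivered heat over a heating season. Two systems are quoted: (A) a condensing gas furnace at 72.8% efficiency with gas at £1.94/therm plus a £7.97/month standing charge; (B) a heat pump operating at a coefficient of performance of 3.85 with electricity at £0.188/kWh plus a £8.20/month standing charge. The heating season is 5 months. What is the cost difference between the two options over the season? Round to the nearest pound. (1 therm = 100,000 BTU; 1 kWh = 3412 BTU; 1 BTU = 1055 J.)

Heat load = 51600 MJ = 51,600,000,000 J / 1055 = 48,909,953 BTU
Gas: input = 48,909,953 / 0.728 = 67,184,001 BTU = 671.8 therm → 671.8 × £1.94 = £1,303.37; + 5 × £7.97 standing = £1,343.22
Heat pump: 48,909,953 BTU / 3412 = 14,330 kWh heat; / 3.85 = 3,723 kWh in → × £0.188 = £699.98; + 5 × £8.20 standing = £740.98
Difference = |£1,343.22 − £740.98| = £602.24 ≈ £602

£602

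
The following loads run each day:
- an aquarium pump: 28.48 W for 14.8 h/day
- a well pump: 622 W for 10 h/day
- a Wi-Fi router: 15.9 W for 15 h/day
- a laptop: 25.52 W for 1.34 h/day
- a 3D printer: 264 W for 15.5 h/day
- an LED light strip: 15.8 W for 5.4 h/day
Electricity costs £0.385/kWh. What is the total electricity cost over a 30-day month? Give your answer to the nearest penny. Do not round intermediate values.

aquarium pump: 28.48 W × 14.8 h × 30 d = 12,645 Wh = 12.65 kWh
well pump: 622 W × 10 h × 30 d = 186,600 Wh = 186.6 kWh
Wi-Fi router: 15.9 W × 15 h × 30 d = 7,155 Wh = 7.155 kWh
laptop: 25.52 W × 1.34 h × 30 d = 1,026 Wh = 1.026 kWh
3D printer: 264 W × 15.5 h × 30 d = 122,760 Wh = 122.8 kWh
LED light strip: 15.8 W × 5.4 h × 30 d = 2,560 Wh = 2.56 kWh
Total energy = 12.65 + 186.6 + 7.155 + 1.026 + 122.8 + 2.56 = 332.7 kWh
Cost = 332.7 kWh × £0.385 = £128.11

£128.11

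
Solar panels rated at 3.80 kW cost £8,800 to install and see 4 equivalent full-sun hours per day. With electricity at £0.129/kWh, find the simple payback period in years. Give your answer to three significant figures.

12.3 years

Daily generation = 3.80 kW × 4 h = 15.2 kWh
Annual generation = 15.2 × 365 = 5548 kWh
Annual savings = 5548 × £0.129 = £715.69
Payback = £8,800 / £715.69 = 12.3 years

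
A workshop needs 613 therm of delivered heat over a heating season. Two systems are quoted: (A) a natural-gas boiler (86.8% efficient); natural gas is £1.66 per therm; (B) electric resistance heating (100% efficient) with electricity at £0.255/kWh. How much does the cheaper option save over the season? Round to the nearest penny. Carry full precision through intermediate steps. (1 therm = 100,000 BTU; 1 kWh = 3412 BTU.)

£3409.00

Heat load = 613 therm × 100,000 = 61,300,000 BTU
Gas: input = 61,300,000 / 0.868 = 70,622,120 BTU = 706.2 therm → 706.2 × £1.66 = £1,172.33
Electric: 61,300,000 BTU / 3412 = 17,970 kWh → × £0.255 = £4,581.33
Difference = |£1,172.33 − £4,581.33| = £3,409.00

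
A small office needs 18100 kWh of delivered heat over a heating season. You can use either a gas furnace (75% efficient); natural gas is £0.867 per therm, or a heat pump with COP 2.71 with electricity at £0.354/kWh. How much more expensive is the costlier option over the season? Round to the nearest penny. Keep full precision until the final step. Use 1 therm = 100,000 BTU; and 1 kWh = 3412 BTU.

Heat load = 18100 kWh × 3412 = 61,757,200 BTU
Gas: input = 61,757,200 / 0.75 = 82,342,933 BTU = 823.4 therm → 823.4 × £0.867 = £713.91
Heat pump: 61,757,200 BTU / 3412 = 18,100 kWh heat; / 2.71 = 6,679 kWh in → × £0.354 = £2,364.35
Difference = |£713.91 − £2,364.35| = £1,650.44

£1650.44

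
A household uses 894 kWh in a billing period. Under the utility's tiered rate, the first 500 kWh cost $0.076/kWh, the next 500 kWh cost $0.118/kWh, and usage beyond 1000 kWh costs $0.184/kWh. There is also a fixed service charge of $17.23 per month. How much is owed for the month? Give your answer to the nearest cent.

$101.72

First 500 kWh × $0.076 = $38.00
Next 394 kWh × $0.118 = $46.49
Remaining tier: 0 kWh (not reached)
Energy charge = $84.49; + service $17.23 = $101.72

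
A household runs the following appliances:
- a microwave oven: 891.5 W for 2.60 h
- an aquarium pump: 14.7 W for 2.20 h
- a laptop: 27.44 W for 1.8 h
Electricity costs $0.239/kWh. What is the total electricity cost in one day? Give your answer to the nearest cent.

$0.57

microwave oven: 891.5 W × 2.60 h = 2,318 Wh = 2.318 kWh
aquarium pump: 14.7 W × 2.20 h = 32 Wh = 0.03234 kWh
laptop: 27.44 W × 1.8 h = 49 Wh = 0.04939 kWh
Total energy = 2.318 + 0.03234 + 0.04939 = 2.4 kWh
Cost = 2.4 kWh × $0.239 = $0.57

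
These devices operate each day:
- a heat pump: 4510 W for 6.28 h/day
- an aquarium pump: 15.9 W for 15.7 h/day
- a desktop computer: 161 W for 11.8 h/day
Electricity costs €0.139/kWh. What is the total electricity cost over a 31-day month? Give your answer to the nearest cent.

heat pump: 4510 W × 6.28 h × 31 d = 878,007 Wh = 878 kWh
aquarium pump: 15.9 W × 15.7 h × 31 d = 7,739 Wh = 7.739 kWh
desktop computer: 161 W × 11.8 h × 31 d = 58,894 Wh = 58.89 kWh
Total energy = 878 + 7.739 + 58.89 = 944.6 kWh
Cost = 944.6 kWh × €0.139 = €131.30

€131.30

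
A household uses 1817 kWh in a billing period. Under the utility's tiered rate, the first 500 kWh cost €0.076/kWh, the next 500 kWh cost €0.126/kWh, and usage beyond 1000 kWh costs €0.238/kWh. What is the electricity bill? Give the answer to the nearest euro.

€295

First 500 kWh × €0.076 = €38.00
Next 500 kWh × €0.126 = €63.00
Remaining 817 kWh × €0.238 = €194.45
Total = €295.45 ≈ €295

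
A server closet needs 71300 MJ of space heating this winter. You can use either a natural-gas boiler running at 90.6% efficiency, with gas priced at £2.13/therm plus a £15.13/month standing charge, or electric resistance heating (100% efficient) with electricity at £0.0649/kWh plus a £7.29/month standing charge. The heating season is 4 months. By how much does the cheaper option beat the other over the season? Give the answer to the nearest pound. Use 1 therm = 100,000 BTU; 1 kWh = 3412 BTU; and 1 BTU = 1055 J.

£335

Heat load = 71300 MJ = 71,300,000,000 J / 1055 = 67,582,938 BTU
Gas: input = 67,582,938 / 0.906 = 74,594,855 BTU = 745.9 therm → 745.9 × £2.13 = £1,588.87; + 4 × £15.13 standing = £1,649.39
Electric: 67,582,938 BTU / 3412 = 19,810 kWh → × £0.0649 = £1,285.50; + 4 × £7.29 standing = £1,314.66
Difference = |£1,649.39 − £1,314.66| = £334.73 ≈ £335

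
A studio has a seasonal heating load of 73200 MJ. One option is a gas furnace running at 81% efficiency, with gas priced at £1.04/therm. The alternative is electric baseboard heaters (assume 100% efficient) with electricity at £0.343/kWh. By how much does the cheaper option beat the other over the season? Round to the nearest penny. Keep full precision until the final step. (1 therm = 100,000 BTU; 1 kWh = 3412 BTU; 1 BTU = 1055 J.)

£6084.14

Heat load = 73200 MJ = 73,200,000,000 J / 1055 = 69,383,886 BTU
Gas: input = 69,383,886 / 0.810 = 85,659,119 BTU = 856.6 therm → 856.6 × £1.04 = £890.85
Electric: 69,383,886 BTU / 3412 = 20,340 kWh → × £0.343 = £6,974.99
Difference = |£890.85 − £6,974.99| = £6,084.14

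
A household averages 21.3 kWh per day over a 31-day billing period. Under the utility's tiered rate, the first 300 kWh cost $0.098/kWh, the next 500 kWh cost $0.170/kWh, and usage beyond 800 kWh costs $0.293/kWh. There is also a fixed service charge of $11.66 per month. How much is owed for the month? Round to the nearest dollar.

Usage = 21.3 kWh/day × 31 days = 660.3 kWh
First 300 kWh × $0.098 = $29.40
Next 360.3 kWh × $0.170 = $61.25
Remaining tier: 0 kWh (not reached)
Energy charge = $90.65; + service $11.66 = $102.31 ≈ $102

$102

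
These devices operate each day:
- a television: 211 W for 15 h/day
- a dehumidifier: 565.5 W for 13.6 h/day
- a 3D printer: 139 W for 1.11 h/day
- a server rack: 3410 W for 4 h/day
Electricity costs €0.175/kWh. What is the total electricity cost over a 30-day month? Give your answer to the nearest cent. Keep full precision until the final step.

€129.41

television: 211 W × 15 h × 30 d = 94,950 Wh = 94.95 kWh
dehumidifier: 565.5 W × 13.6 h × 30 d = 230,724 Wh = 230.7 kWh
3D printer: 139 W × 1.11 h × 30 d = 4,629 Wh = 4.629 kWh
server rack: 3410 W × 4 h × 30 d = 409,200 Wh = 409.2 kWh
Total energy = 94.95 + 230.7 + 4.629 + 409.2 = 739.5 kWh
Cost = 739.5 kWh × €0.175 = €129.41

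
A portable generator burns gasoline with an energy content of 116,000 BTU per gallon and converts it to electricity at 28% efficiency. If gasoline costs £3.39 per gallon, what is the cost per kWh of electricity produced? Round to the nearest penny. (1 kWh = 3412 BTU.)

£0.36

Electrical output per gallon = 116,000 BTU × 0.28 / 3412 BTU/kWh = 9.519 kWh
Cost per kWh = £3.39 / 9.519 kWh = £0.356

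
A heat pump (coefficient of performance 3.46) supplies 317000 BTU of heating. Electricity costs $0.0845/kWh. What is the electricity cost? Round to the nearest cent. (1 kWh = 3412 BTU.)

Heat delivered = 317,000 BTU / 3412 = 92.91 kWh
Electrical input = 92.91 kWh / 3.46 = 26.85 kWh
Cost = 26.85 × $0.0845/kWh = $2.27

$2.27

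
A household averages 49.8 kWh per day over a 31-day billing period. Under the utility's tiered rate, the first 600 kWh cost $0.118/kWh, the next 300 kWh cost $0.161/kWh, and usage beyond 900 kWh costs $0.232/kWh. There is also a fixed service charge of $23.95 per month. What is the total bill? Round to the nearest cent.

Usage = 49.8 kWh/day × 31 days = 1543.8 kWh
First 600 kWh × $0.118 = $70.80
Next 300 kWh × $0.161 = $48.30
Remaining 643.8 kWh × $0.232 = $149.36
Energy charge = $268.46; + service $23.95 = $292.41

$292.41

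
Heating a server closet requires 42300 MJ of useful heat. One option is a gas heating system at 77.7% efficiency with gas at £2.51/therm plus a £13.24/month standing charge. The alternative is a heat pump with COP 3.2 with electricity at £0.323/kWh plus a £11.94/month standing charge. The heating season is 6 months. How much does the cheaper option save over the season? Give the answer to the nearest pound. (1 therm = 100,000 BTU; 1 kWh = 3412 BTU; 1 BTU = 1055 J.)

Heat load = 42300 MJ = 42,300,000,000 J / 1055 = 40,094,787 BTU
Gas: input = 40,094,787 / 0.777 = 51,602,042 BTU = 516 therm → 516 × £2.51 = £1,295.21; + 6 × £13.24 standing = £1,374.65
Heat pump: 40,094,787 BTU / 3412 = 11,750 kWh heat; / 3.2 = 3,672 kWh in → × £0.323 = £1,186.13; + 6 × £11.94 standing = £1,257.77
Difference = |£1,374.65 − £1,257.77| = £116.88 ≈ £117

£117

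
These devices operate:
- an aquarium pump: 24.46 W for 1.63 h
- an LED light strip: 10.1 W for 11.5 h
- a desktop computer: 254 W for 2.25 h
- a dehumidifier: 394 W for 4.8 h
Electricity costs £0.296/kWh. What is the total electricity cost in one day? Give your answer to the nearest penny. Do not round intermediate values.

aquarium pump: 24.46 W × 1.63 h = 40 Wh = 0.03987 kWh
LED light strip: 10.1 W × 11.5 h = 116 Wh = 0.1161 kWh
desktop computer: 254 W × 2.25 h = 572 Wh = 0.5715 kWh
dehumidifier: 394 W × 4.8 h = 1,891 Wh = 1.891 kWh
Total energy = 0.03987 + 0.1161 + 0.5715 + 1.891 = 2.619 kWh
Cost = 2.619 kWh × £0.296 = £0.78

£0.78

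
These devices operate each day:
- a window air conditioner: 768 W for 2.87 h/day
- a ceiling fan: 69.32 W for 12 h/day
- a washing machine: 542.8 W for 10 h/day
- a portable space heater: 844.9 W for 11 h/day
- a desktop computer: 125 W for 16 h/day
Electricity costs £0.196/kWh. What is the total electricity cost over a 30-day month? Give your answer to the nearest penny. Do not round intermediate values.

£116.18

window air conditioner: 768 W × 2.87 h × 30 d = 66,125 Wh = 66.12 kWh
ceiling fan: 69.32 W × 12 h × 30 d = 24,955 Wh = 24.96 kWh
washing machine: 542.8 W × 10 h × 30 d = 162,840 Wh = 162.8 kWh
portable space heater: 844.9 W × 11 h × 30 d = 278,817 Wh = 278.8 kWh
desktop computer: 125 W × 16 h × 30 d = 60,000 Wh = 60 kWh
Total energy = 66.12 + 24.96 + 162.8 + 278.8 + 60 = 592.7 kWh
Cost = 592.7 kWh × £0.196 = £116.18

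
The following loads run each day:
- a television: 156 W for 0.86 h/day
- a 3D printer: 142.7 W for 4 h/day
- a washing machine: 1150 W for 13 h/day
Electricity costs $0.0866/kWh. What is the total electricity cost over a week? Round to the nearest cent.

television: 156 W × 0.86 h × 7 d = 939 Wh = 0.9391 kWh
3D printer: 142.7 W × 4 h × 7 d = 3,996 Wh = 3.996 kWh
washing machine: 1150 W × 13 h × 7 d = 104,650 Wh = 104.7 kWh
Total energy = 0.9391 + 3.996 + 104.7 = 109.6 kWh
Cost = 109.6 kWh × $0.0866 = $9.49

$9.49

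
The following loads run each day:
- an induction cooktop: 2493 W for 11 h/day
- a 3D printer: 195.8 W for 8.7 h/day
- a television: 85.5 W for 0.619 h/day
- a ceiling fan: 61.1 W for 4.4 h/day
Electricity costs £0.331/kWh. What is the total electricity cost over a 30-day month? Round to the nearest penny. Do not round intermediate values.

induction cooktop: 2493 W × 11 h × 30 d = 822,690 Wh = 822.7 kWh
3D printer: 195.8 W × 8.7 h × 30 d = 51,104 Wh = 51.1 kWh
television: 85.5 W × 0.619 h × 30 d = 1,588 Wh = 1.588 kWh
ceiling fan: 61.1 W × 4.4 h × 30 d = 8,065 Wh = 8.065 kWh
Total energy = 822.7 + 51.1 + 1.588 + 8.065 = 883.4 kWh
Cost = 883.4 kWh × £0.331 = £292.42

£292.42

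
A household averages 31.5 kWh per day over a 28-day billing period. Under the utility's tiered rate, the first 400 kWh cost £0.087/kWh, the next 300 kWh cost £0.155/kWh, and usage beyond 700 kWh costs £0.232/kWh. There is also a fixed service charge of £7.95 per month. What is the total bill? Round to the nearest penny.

Usage = 31.5 kWh/day × 28 days = 882 kWh
First 400 kWh × £0.087 = £34.80
Next 300 kWh × £0.155 = £46.50
Remaining 182 kWh × £0.232 = £42.22
Energy charge = £123.52; + service £7.95 = £131.47

£131.47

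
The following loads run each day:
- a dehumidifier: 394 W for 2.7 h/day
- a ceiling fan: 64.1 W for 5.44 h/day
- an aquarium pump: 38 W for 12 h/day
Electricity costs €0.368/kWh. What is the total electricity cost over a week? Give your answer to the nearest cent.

dehumidifier: 394 W × 2.7 h × 7 d = 7,447 Wh = 7.447 kWh
ceiling fan: 64.1 W × 5.44 h × 7 d = 2,441 Wh = 2.441 kWh
aquarium pump: 38 W × 12 h × 7 d = 3,192 Wh = 3.192 kWh
Total energy = 7.447 + 2.441 + 3.192 = 13.08 kWh
Cost = 13.08 kWh × €0.368 = €4.81

€4.81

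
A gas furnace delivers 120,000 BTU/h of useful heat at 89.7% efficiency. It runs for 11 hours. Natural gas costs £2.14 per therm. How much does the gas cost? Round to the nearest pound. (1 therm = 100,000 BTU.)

Heat delivered = 120,000 BTU/h × 11 h = 1,320,000 BTU
Gas input = 1,320,000 / 0.897 = 1,471,572 BTU
= 1,471,572 / 100,000 = 14.72 therm
Cost = 14.72 × £2.14/therm = £31.49 ≈ £31

£31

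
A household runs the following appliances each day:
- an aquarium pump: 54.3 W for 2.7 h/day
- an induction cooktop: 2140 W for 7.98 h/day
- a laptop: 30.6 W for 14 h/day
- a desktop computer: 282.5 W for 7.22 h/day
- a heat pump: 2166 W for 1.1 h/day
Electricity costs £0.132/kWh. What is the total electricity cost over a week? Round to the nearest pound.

£20

aquarium pump: 54.3 W × 2.7 h × 7 d = 1,026 Wh = 1.026 kWh
induction cooktop: 2140 W × 7.98 h × 7 d = 119,540 Wh = 119.5 kWh
laptop: 30.6 W × 14 h × 7 d = 2,999 Wh = 2.999 kWh
desktop computer: 282.5 W × 7.22 h × 7 d = 14,278 Wh = 14.28 kWh
heat pump: 2166 W × 1.1 h × 7 d = 16,678 Wh = 16.68 kWh
Total energy = 1.026 + 119.5 + 2.999 + 14.28 + 16.68 = 154.5 kWh
Cost = 154.5 kWh × £0.132 = £20.40 ≈ £20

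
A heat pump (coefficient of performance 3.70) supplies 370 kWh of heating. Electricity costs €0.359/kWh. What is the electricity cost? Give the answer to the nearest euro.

Electrical input = 370 kWh / 3.70 = 100 kWh
Cost = 100 × €0.359/kWh = €35.90 ≈ €36

€36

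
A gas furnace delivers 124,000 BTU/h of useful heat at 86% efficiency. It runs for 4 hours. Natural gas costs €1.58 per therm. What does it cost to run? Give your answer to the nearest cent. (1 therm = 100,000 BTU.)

€9.11

Heat delivered = 124,000 BTU/h × 4 h = 496,000 BTU
Gas input = 496,000 / 0.86 = 576,744 BTU
= 576,744 / 100,000 = 5.767 therm
Cost = 5.767 × €1.58/therm = €9.11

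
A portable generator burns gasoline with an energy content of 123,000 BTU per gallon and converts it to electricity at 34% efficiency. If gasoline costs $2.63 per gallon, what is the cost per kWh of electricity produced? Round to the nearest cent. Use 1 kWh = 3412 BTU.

Electrical output per gallon = 123,000 BTU × 0.34 / 3412 BTU/kWh = 12.26 kWh
Cost per kWh = $2.63 / 12.26 kWh = $0.215

$0.21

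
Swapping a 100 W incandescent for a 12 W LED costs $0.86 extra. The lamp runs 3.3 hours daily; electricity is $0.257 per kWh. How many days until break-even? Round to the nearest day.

Power saved = 100 − 12 = 88 W
Daily energy saved = 88 W × 3.3 h = 290.4 Wh = 0.2904 kWh
Daily savings = 0.2904 × $0.257 = $0.0746
Payback = $0.86 / $0.0746 per day = 11.52 days

12 days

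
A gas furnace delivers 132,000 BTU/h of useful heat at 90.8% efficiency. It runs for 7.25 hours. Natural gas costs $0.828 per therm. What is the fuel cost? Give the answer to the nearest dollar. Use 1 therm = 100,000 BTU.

Heat delivered = 132,000 BTU/h × 7.25 h = 957,000 BTU
Gas input = 957,000 / 0.908 = 1,053,965 BTU
= 1,053,965 / 100,000 = 10.54 therm
Cost = 10.54 × $0.828/therm = $8.73 ≈ $9

$9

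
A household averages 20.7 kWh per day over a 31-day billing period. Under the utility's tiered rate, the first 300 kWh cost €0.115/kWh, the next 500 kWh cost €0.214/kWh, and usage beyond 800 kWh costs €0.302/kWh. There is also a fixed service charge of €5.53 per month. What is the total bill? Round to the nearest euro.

€113

Usage = 20.7 kWh/day × 31 days = 641.7 kWh
First 300 kWh × €0.115 = €34.50
Next 341.7 kWh × €0.214 = €73.12
Remaining tier: 0 kWh (not reached)
Energy charge = €107.62; + service €5.53 = €113.15 ≈ €113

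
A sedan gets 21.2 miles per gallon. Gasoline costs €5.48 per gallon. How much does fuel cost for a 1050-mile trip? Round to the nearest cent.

€271.42

Fuel = 1050 mi / 21.2 mpg = 49.53 gal
Cost = 49.53 gal × €5.48/gal = €271.42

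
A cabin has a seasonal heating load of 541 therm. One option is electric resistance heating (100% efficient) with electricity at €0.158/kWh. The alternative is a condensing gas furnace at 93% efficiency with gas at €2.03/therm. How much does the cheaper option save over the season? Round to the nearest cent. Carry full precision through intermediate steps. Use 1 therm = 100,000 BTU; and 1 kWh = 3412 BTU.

Heat load = 541 therm × 100,000 = 54,100,000 BTU
Gas: input = 54,100,000 / 0.93 = 58,172,043 BTU = 581.7 therm → 581.7 × €2.03 = €1,180.89
Electric: 54,100,000 BTU / 3412 = 15,860 kWh → × €0.158 = €2,505.22
Difference = |€1,180.89 − €2,505.22| = €1,324.32

€1324.32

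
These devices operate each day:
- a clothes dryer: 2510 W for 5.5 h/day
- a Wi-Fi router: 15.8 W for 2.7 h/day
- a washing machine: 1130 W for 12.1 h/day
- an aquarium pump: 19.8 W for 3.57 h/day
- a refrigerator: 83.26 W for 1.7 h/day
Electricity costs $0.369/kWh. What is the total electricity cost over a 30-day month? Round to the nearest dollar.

clothes dryer: 2510 W × 5.5 h × 30 d = 414,150 Wh = 414.1 kWh
Wi-Fi router: 15.8 W × 2.7 h × 30 d = 1,280 Wh = 1.28 kWh
washing machine: 1130 W × 12.1 h × 30 d = 410,190 Wh = 410.2 kWh
aquarium pump: 19.8 W × 3.57 h × 30 d = 2,121 Wh = 2.121 kWh
refrigerator: 83.26 W × 1.7 h × 30 d = 4,246 Wh = 4.246 kWh
Total energy = 414.1 + 1.28 + 410.2 + 2.121 + 4.246 = 832 kWh
Cost = 832 kWh × $0.369 = $307.00

$307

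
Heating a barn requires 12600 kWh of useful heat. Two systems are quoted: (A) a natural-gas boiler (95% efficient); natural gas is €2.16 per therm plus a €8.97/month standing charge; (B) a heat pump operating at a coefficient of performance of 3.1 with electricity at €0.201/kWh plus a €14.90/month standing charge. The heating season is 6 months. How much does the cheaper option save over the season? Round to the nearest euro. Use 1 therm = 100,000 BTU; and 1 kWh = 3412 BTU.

Heat load = 12600 kWh × 3412 = 42,991,200 BTU
Gas: input = 42,991,200 / 0.95 = 45,253,895 BTU = 452.5 therm → 452.5 × €2.16 = €977.48; + 6 × €8.97 standing = €1,031.30
Heat pump: 42,991,200 BTU / 3412 = 12,600 kWh heat; / 3.1 = 4,065 kWh in → × €0.201 = €816.97; + 6 × €14.90 standing = €906.37
Difference = |€1,031.30 − €906.37| = €124.94 ≈ €125

€125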